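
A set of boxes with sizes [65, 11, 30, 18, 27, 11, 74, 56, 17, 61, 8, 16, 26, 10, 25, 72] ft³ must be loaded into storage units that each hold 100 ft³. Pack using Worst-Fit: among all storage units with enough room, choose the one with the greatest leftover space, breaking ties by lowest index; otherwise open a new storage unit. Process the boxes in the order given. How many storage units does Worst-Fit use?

6

storage unit 1: place 65 ft³, 35 ft³ left
storage unit 1: place 11 ft³, 24 ft³ left
storage unit 2: place 30 ft³, 70 ft³ left
storage unit 2: place 18 ft³, 52 ft³ left
storage unit 2: place 27 ft³, 25 ft³ left
storage unit 2: place 11 ft³, 14 ft³ left
storage unit 3: place 74 ft³, 26 ft³ left
storage unit 4: place 56 ft³, 44 ft³ left
storage unit 4: place 17 ft³, 27 ft³ left
storage unit 5: place 61 ft³, 39 ft³ left
storage unit 5: place 8 ft³, 31 ft³ left
storage unit 5: place 16 ft³, 15 ft³ left
storage unit 4: place 26 ft³, 1 ft³ left
storage unit 3: place 10 ft³, 16 ft³ left
storage unit 6: place 25 ft³, 75 ft³ left
storage unit 6: place 72 ft³, 3 ft³ left
Final storage units: [65,11] [30,18,27,11] [74,10] [56,17,26] [61,8,16] [25,72].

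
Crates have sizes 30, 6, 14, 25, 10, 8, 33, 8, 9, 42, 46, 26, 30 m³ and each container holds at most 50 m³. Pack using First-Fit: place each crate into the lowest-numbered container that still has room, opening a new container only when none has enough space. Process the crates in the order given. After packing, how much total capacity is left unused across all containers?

63

30 m³ → container 1 (remaining 20 m³)
6 m³ → container 1 (remaining 14 m³)
14 m³ → container 1 (remaining 0 m³)
25 m³ → container 2 (remaining 25 m³)
10 m³ → container 2 (remaining 15 m³)
8 m³ → container 2 (remaining 7 m³)
33 m³ → container 3 (remaining 17 m³)
8 m³ → container 3 (remaining 9 m³)
9 m³ → container 3 (remaining 0 m³)
42 m³ → container 4 (remaining 8 m³)
46 m³ → container 5 (remaining 4 m³)
26 m³ → container 6 (remaining 24 m³)
30 m³ → container 7 (remaining 20 m³)
7 containers × 50 m³ = 350 m³; used 287 m³; unused 63 m³.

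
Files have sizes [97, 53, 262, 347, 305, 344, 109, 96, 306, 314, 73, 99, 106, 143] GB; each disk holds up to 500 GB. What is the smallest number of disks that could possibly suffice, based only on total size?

6

Total size = 97 + 53 + 262 + 347 + 305 + 344 + 109 + 96 + 306 + 314 + 73 + 99 + 106 + 143 = 2654 GB.
⌈2654 / 500⌉ = 6.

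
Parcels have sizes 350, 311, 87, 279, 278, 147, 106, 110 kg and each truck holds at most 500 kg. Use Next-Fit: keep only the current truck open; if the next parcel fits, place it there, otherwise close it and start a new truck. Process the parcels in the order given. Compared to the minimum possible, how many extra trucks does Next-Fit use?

1

Next-Fit: [350] [311,87] [279] [278,147] [106,110] → 5 trucks.
Total size 1668 kg; any packing needs at least ⌈1668/500⌉ = 4 trucks.
An optimal packing achieves that bound: [350,147] [311,110] [279,106,87] [278] → 4 trucks.
Excess: 5 − 4 = 1.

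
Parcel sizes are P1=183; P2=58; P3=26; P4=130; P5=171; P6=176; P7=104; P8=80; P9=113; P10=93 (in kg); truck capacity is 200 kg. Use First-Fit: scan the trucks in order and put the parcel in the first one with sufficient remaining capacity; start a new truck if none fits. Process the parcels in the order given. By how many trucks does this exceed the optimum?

First-Fit: [183] [58,26,104] [130] [171] [176] [80,113] [93] → 7 trucks.
Total size 1134 kg; any packing needs at least ⌈1134/200⌉ = 6 trucks.
An optimal packing achieves that bound: [183] [176] [171,26] [130,58] [113,80] [104,93] → 6 trucks.
Excess: 7 − 6 = 1.

1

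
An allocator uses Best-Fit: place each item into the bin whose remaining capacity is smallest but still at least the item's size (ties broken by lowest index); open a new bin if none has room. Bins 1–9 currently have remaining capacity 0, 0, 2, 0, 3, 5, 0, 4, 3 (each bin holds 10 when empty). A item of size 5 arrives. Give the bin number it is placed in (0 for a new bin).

Bins with room: bin 6 (5).
Tightest fit is bin 6 with 5 free.

6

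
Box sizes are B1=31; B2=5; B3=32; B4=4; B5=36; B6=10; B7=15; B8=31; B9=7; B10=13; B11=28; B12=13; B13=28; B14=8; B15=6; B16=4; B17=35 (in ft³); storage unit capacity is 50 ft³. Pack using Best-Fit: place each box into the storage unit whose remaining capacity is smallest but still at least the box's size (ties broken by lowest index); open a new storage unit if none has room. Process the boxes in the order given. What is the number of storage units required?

7

storage unit 1: place B1 (31 ft³), 19 ft³ left
storage unit 1: place B2 (5 ft³), 14 ft³ left
storage unit 2: place B3 (32 ft³), 18 ft³ left
storage unit 1: place B4 (4 ft³), 10 ft³ left
storage unit 3: place B5 (36 ft³), 14 ft³ left
storage unit 1: place B6 (10 ft³), 0 ft³ left
storage unit 2: place B7 (15 ft³), 3 ft³ left
storage unit 4: place B8 (31 ft³), 19 ft³ left
storage unit 3: place B9 (7 ft³), 7 ft³ left
storage unit 4: place B10 (13 ft³), 6 ft³ left
storage unit 5: place B11 (28 ft³), 22 ft³ left
storage unit 5: place B12 (13 ft³), 9 ft³ left
storage unit 6: place B13 (28 ft³), 22 ft³ left
storage unit 5: place B14 (8 ft³), 1 ft³ left
storage unit 4: place B15 (6 ft³), 0 ft³ left
storage unit 3: place B16 (4 ft³), 3 ft³ left
storage unit 7: place B17 (35 ft³), 15 ft³ left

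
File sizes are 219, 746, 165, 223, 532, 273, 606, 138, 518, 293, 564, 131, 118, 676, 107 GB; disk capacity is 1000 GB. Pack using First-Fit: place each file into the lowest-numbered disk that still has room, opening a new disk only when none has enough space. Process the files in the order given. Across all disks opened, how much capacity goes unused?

disk 1: place 219 GB, 781 GB left
disk 1: place 746 GB, 35 GB left
disk 2: place 165 GB, 835 GB left
disk 2: place 223 GB, 612 GB left
disk 2: place 532 GB, 80 GB left
disk 3: place 273 GB, 727 GB left
disk 3: place 606 GB, 121 GB left
disk 4: place 138 GB, 862 GB left
disk 4: place 518 GB, 344 GB left
disk 4: place 293 GB, 51 GB left
disk 5: place 564 GB, 436 GB left
disk 5: place 131 GB, 305 GB left
disk 3: place 118 GB, 3 GB left
disk 6: place 676 GB, 324 GB left
disk 5: place 107 GB, 198 GB left
6 disks × 1000 GB = 6000 GB; used 5309 GB; unused 691 GB.

691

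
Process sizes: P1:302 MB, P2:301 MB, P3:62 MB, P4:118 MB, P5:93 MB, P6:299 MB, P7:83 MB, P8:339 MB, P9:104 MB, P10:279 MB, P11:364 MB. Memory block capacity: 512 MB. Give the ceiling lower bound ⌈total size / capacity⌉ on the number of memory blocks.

Total size = 302 + 301 + 62 + 118 + 93 + 299 + 83 + 339 + 104 + 279 + 364 = 2344 MB.
⌈2344 / 512⌉ = 5.

5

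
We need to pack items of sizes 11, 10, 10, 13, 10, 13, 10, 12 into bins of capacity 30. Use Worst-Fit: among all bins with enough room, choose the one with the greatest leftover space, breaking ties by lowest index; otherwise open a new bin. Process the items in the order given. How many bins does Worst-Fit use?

4

Put 11 in bin 1; 19 remain.
Put 10 in bin 1; 9 remain.
Put 10 in bin 2; 20 remain.
Put 13 in bin 2; 7 remain.
Put 10 in bin 3; 20 remain.
Put 13 in bin 3; 7 remain.
Put 10 in bin 4; 20 remain.
Put 12 in bin 4; 8 remain.
Final bins: [11,10] [10,13] [10,13] [10,12].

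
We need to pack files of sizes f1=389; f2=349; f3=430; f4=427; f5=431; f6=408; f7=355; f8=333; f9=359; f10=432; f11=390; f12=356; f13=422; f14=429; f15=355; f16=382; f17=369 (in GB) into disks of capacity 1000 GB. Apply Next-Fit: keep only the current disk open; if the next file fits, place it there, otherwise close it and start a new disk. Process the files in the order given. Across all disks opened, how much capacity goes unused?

2384

Put f1 (389 GB) in disk 1; 611 GB remain.
Put f2 (349 GB) in disk 1; 262 GB remain.
Put f3 (430 GB) in disk 2; 570 GB remain.
Put f4 (427 GB) in disk 2; 143 GB remain.
Put f5 (431 GB) in disk 3; 569 GB remain.
Put f6 (408 GB) in disk 3; 161 GB remain.
Put f7 (355 GB) in disk 4; 645 GB remain.
Put f8 (333 GB) in disk 4; 312 GB remain.
Put f9 (359 GB) in disk 5; 641 GB remain.
Put f10 (432 GB) in disk 5; 209 GB remain.
Put f11 (390 GB) in disk 6; 610 GB remain.
Put f12 (356 GB) in disk 6; 254 GB remain.
Put f13 (422 GB) in disk 7; 578 GB remain.
Put f14 (429 GB) in disk 7; 149 GB remain.
Put f15 (355 GB) in disk 8; 645 GB remain.
Put f16 (382 GB) in disk 8; 263 GB remain.
Put f17 (369 GB) in disk 9; 631 GB remain.
9 disks × 1000 GB = 9000 GB; used 6616 GB; unused 2384 GB.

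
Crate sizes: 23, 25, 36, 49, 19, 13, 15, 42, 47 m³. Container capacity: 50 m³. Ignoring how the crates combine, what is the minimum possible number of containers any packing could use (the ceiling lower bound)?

Total size = 23 + 25 + 36 + 49 + 19 + 13 + 15 + 42 + 47 = 269 m³.
⌈269 / 50⌉ = 6.

6 containers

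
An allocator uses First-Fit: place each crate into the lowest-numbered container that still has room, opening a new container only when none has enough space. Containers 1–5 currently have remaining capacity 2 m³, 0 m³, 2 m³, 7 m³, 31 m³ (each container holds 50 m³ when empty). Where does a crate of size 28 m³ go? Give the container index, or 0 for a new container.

Containers with room: container 5 (31 m³).
The first with room is container 5.

5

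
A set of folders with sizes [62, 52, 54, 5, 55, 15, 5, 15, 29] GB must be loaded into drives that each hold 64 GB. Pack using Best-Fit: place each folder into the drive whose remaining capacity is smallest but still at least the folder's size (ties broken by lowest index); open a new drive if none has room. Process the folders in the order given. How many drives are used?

62 GB → drive 1 (remaining 2 GB)
52 GB → drive 2 (remaining 12 GB)
54 GB → drive 3 (remaining 10 GB)
5 GB → drive 3 (remaining 5 GB)
55 GB → drive 4 (remaining 9 GB)
15 GB → drive 5 (remaining 49 GB)
5 GB → drive 3 (remaining 0 GB)
15 GB → drive 5 (remaining 34 GB)
29 GB → drive 5 (remaining 5 GB)
Final drives: [62] [52] [54,5,5] [55] [15,15,29].

5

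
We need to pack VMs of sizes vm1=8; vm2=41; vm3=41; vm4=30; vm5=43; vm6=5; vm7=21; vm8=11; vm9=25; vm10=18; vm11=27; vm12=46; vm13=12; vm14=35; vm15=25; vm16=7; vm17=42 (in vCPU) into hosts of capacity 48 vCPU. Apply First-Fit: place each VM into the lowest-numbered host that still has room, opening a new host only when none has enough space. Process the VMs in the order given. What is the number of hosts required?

vm1 (8 vCPU) → host 1 (remaining 40 vCPU)
vm2 (41 vCPU) → host 2 (remaining 7 vCPU)
vm3 (41 vCPU) → host 3 (remaining 7 vCPU)
vm4 (30 vCPU) → host 1 (remaining 10 vCPU)
vm5 (43 vCPU) → host 4 (remaining 5 vCPU)
vm6 (5 vCPU) → host 1 (remaining 5 vCPU)
vm7 (21 vCPU) → host 5 (remaining 27 vCPU)
vm8 (11 vCPU) → host 5 (remaining 16 vCPU)
vm9 (25 vCPU) → host 6 (remaining 23 vCPU)
vm10 (18 vCPU) → host 6 (remaining 5 vCPU)
vm11 (27 vCPU) → host 7 (remaining 21 vCPU)
vm12 (46 vCPU) → host 8 (remaining 2 vCPU)
vm13 (12 vCPU) → host 5 (remaining 4 vCPU)
vm14 (35 vCPU) → host 9 (remaining 13 vCPU)
vm15 (25 vCPU) → host 10 (remaining 23 vCPU)
vm16 (7 vCPU) → host 2 (remaining 0 vCPU)
vm17 (42 vCPU) → host 11 (remaining 6 vCPU)
Final hosts: [8,30,5] [41,7] [41] [43] [21,11,12] [25,18] [27] [46] [35] [25] [42].

11 hosts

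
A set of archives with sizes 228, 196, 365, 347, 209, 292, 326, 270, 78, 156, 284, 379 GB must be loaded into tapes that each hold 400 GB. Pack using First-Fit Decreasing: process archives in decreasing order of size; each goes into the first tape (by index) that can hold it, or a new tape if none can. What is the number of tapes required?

10

Sorted descending: 379, 365, 347, 326, 292, 284, 270, 228, 209, 196, 156, 78.
379 GB → tape 1 (remaining 21 GB)
365 GB → tape 2 (remaining 35 GB)
347 GB → tape 3 (remaining 53 GB)
326 GB → tape 4 (remaining 74 GB)
292 GB → tape 5 (remaining 108 GB)
284 GB → tape 6 (remaining 116 GB)
270 GB → tape 7 (remaining 130 GB)
228 GB → tape 8 (remaining 172 GB)
209 GB → tape 9 (remaining 191 GB)
196 GB → tape 10 (remaining 204 GB)
156 GB → tape 8 (remaining 16 GB)
78 GB → tape 5 (remaining 30 GB)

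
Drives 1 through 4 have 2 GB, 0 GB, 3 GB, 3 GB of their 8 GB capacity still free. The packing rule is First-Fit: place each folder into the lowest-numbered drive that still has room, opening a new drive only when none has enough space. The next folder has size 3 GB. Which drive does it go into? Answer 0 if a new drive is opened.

Drives with room: drive 3 (3 GB), drive 4 (3 GB).
The first with room is drive 3.

3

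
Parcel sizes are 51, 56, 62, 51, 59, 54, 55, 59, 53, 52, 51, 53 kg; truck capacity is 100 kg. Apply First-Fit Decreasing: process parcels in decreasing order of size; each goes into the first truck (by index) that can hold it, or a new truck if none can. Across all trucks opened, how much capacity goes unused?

Sorted descending: 62, 59, 59, 56, 55, 54, 53, 53, 52, 51, 51, 51.
truck 1: place 62 kg, 38 kg left
truck 2: place 59 kg, 41 kg left
truck 3: place 59 kg, 41 kg left
truck 4: place 56 kg, 44 kg left
truck 5: place 55 kg, 45 kg left
truck 6: place 54 kg, 46 kg left
truck 7: place 53 kg, 47 kg left
truck 8: place 53 kg, 47 kg left
truck 9: place 52 kg, 48 kg left
truck 10: place 51 kg, 49 kg left
truck 11: place 51 kg, 49 kg left
truck 12: place 51 kg, 49 kg left
12 trucks × 100 kg = 1200 kg; used 656 kg; unused 544 kg.

544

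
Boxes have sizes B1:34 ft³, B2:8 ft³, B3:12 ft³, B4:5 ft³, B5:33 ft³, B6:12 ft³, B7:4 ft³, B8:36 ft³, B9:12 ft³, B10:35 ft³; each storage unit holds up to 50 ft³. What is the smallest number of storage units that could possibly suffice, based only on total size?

4

Total size = 34 + 8 + 12 + 5 + 33 + 12 + 4 + 36 + 12 + 35 = 191 ft³.
⌈191 / 50⌉ = 4.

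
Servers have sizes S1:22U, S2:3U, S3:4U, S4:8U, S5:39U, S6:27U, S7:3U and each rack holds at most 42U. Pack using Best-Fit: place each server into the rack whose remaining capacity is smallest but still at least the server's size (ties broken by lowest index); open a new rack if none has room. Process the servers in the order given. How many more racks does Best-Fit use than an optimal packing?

0

Best-Fit: [22,3,4,8] [39,3] [27] → 3 racks.
Total size 106U; any packing needs at least ⌈106/42⌉ = 3 racks.
So 3 is already optimal.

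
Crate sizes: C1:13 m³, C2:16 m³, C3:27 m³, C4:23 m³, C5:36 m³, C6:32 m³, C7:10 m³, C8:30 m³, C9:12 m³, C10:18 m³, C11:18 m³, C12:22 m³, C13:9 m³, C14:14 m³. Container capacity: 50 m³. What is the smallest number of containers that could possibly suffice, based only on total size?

Total size = 13 + 16 + 27 + 23 + 36 + 32 + 10 + 30 + 12 + 18 + 18 + 22 + 9 + 14 = 280 m³.
⌈280 / 50⌉ = 6.

6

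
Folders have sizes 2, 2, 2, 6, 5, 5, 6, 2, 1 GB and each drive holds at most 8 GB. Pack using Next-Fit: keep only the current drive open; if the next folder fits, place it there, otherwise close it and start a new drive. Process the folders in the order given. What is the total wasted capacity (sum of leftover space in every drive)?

drive 1: place 2 GB, 6 GB left
drive 1: place 2 GB, 4 GB left
drive 1: place 2 GB, 2 GB left
drive 2: place 6 GB, 2 GB left
drive 3: place 5 GB, 3 GB left
drive 4: place 5 GB, 3 GB left
drive 5: place 6 GB, 2 GB left
drive 5: place 2 GB, 0 GB left
drive 6: place 1 GB, 7 GB left
6 drives × 8 GB = 48 GB; used 31 GB; unused 17 GB.

17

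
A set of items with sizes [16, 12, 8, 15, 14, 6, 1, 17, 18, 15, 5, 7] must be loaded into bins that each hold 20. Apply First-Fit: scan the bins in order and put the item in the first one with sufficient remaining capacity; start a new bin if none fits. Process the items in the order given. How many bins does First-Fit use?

16 → bin 1 (remaining 4)
12 → bin 2 (remaining 8)
8 → bin 2 (remaining 0)
15 → bin 3 (remaining 5)
14 → bin 4 (remaining 6)
6 → bin 4 (remaining 0)
1 → bin 1 (remaining 3)
17 → bin 5 (remaining 3)
18 → bin 6 (remaining 2)
15 → bin 7 (remaining 5)
5 → bin 3 (remaining 0)
7 → bin 8 (remaining 13)

8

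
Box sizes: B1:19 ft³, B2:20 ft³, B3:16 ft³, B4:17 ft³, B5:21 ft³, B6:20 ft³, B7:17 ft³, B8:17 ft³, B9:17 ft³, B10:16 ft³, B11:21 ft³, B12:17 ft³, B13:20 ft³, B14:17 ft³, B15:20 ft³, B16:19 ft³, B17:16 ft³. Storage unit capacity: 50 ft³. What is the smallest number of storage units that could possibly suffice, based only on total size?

Total size = 19 + 20 + 16 + 17 + 21 + 20 + 17 + 17 + 17 + 16 + 21 + 17 + 20 + 17 + 20 + 19 + 16 = 310 ft³.
⌈310 / 50⌉ = 7.

7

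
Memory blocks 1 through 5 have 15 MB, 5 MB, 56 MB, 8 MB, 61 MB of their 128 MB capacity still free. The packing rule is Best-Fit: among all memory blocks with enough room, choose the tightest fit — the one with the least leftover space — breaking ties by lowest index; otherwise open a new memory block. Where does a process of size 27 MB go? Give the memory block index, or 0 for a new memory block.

Memory blocks with room: memory block 3 (56 MB), memory block 5 (61 MB).
Tightest fit is memory block 3 with 56 MB free.

3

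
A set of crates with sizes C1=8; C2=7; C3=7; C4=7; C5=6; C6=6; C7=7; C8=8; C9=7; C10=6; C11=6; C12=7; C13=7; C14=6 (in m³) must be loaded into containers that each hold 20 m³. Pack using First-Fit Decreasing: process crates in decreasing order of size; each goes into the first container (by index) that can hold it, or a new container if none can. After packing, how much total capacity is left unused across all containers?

5

Sorted descending: 8, 8, 7, 7, 7, 7, 7, 7, 7, 6, 6, 6, 6, 6.
container 1: place 8 m³, 12 m³ left
container 1: place 8 m³, 4 m³ left
container 2: place 7 m³, 13 m³ left
container 2: place 7 m³, 6 m³ left
container 3: place 7 m³, 13 m³ left
container 3: place 7 m³, 6 m³ left
container 4: place 7 m³, 13 m³ left
container 4: place 7 m³, 6 m³ left
container 5: place 7 m³, 13 m³ left
container 2: place 6 m³, 0 m³ left
container 3: place 6 m³, 0 m³ left
container 4: place 6 m³, 0 m³ left
container 5: place 6 m³, 7 m³ left
container 5: place 6 m³, 1 m³ left
5 containers × 20 m³ = 100 m³; used 95 m³; unused 5 m³.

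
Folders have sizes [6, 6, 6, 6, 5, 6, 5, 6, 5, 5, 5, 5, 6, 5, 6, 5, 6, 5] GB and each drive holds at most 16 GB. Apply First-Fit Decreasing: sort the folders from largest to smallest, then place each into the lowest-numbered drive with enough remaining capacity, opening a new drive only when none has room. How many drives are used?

Sorted descending: 6, 6, 6, 6, 6, 6, 6, 6, 6, 5, 5, 5, 5, 5, 5, 5, 5, 5.
drive 1: place 6 GB, 10 GB left
drive 1: place 6 GB, 4 GB left
drive 2: place 6 GB, 10 GB left
drive 2: place 6 GB, 4 GB left
drive 3: place 6 GB, 10 GB left
drive 3: place 6 GB, 4 GB left
drive 4: place 6 GB, 10 GB left
drive 4: place 6 GB, 4 GB left
drive 5: place 6 GB, 10 GB left
drive 5: place 5 GB, 5 GB left
drive 5: place 5 GB, 0 GB left
drive 6: place 5 GB, 11 GB left
drive 6: place 5 GB, 6 GB left
drive 6: place 5 GB, 1 GB left
drive 7: place 5 GB, 11 GB left
drive 7: place 5 GB, 6 GB left
drive 7: place 5 GB, 1 GB left
drive 8: place 5 GB, 11 GB left
Final drives: [6,6] [6,6] [6,6] [6,6] [6,5,5] [5,5,5] [5,5,5] [5].

8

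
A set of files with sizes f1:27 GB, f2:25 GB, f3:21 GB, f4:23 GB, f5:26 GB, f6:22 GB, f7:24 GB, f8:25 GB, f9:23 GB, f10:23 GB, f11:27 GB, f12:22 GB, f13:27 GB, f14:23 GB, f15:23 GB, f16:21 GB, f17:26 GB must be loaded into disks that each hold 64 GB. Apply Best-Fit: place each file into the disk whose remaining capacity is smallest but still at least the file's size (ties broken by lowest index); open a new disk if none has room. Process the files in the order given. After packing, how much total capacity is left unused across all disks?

f1 (27 GB) → disk 1 (remaining 37 GB)
f2 (25 GB) → disk 1 (remaining 12 GB)
f3 (21 GB) → disk 2 (remaining 43 GB)
f4 (23 GB) → disk 2 (remaining 20 GB)
f5 (26 GB) → disk 3 (remaining 38 GB)
f6 (22 GB) → disk 3 (remaining 16 GB)
f7 (24 GB) → disk 4 (remaining 40 GB)
f8 (25 GB) → disk 4 (remaining 15 GB)
f9 (23 GB) → disk 5 (remaining 41 GB)
f10 (23 GB) → disk 5 (remaining 18 GB)
f11 (27 GB) → disk 6 (remaining 37 GB)
f12 (22 GB) → disk 6 (remaining 15 GB)
f13 (27 GB) → disk 7 (remaining 37 GB)
f14 (23 GB) → disk 7 (remaining 14 GB)
f15 (23 GB) → disk 8 (remaining 41 GB)
f16 (21 GB) → disk 8 (remaining 20 GB)
f17 (26 GB) → disk 9 (remaining 38 GB)
9 disks × 64 GB = 576 GB; used 408 GB; unused 168 GB.

168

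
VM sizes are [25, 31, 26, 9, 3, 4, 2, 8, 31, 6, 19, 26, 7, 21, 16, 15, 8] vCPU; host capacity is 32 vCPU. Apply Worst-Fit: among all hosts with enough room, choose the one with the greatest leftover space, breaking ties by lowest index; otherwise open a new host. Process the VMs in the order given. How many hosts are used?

9

host 1: place 25 vCPU, 7 vCPU left
host 2: place 31 vCPU, 1 vCPU left
host 3: place 26 vCPU, 6 vCPU left
host 4: place 9 vCPU, 23 vCPU left
host 4: place 3 vCPU, 20 vCPU left
host 4: place 4 vCPU, 16 vCPU left
host 4: place 2 vCPU, 14 vCPU left
host 4: place 8 vCPU, 6 vCPU left
host 5: place 31 vCPU, 1 vCPU left
host 1: place 6 vCPU, 1 vCPU left
host 6: place 19 vCPU, 13 vCPU left
host 7: place 26 vCPU, 6 vCPU left
host 6: place 7 vCPU, 6 vCPU left
host 8: place 21 vCPU, 11 vCPU left
host 9: place 16 vCPU, 16 vCPU left
host 9: place 15 vCPU, 1 vCPU left
host 8: place 8 vCPU, 3 vCPU left
Final hosts: [25,6] [31] [26] [9,3,4,2,8] [31] [19,7] [26] [21,8] [16,15].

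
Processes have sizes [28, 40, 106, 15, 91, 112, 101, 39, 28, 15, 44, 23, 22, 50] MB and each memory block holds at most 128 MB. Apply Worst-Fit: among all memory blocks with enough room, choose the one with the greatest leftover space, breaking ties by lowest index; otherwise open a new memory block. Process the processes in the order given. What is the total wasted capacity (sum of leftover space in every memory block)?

memory block 1: place 28 MB, 100 MB left
memory block 1: place 40 MB, 60 MB left
memory block 2: place 106 MB, 22 MB left
memory block 1: place 15 MB, 45 MB left
memory block 3: place 91 MB, 37 MB left
memory block 4: place 112 MB, 16 MB left
memory block 5: place 101 MB, 27 MB left
memory block 1: place 39 MB, 6 MB left
memory block 3: place 28 MB, 9 MB left
memory block 5: place 15 MB, 12 MB left
memory block 6: place 44 MB, 84 MB left
memory block 6: place 23 MB, 61 MB left
memory block 6: place 22 MB, 39 MB left
memory block 7: place 50 MB, 78 MB left
7 memory blocks × 128 MB = 896 MB; used 714 MB; unused 182 MB.

182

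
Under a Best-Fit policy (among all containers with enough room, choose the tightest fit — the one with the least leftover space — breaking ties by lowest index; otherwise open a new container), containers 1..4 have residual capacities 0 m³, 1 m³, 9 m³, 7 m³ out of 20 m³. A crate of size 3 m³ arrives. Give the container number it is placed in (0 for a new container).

4

Containers with room: container 3 (9 m³), container 4 (7 m³).
Tightest fit is container 4 with 7 m³ free.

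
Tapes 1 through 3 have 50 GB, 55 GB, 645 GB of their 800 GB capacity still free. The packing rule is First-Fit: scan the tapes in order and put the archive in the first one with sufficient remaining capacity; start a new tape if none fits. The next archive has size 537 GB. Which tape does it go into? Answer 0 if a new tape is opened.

3

Tapes with room: tape 3 (645 GB).
The first with room is tape 3.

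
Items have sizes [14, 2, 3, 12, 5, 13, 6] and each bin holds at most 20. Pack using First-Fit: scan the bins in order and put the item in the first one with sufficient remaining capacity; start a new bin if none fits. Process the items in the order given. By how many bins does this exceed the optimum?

0

First-Fit: [14,2,3] [12,5] [13,6] → 3 bins.
Total size 55; any packing needs at least ⌈55/20⌉ = 3 bins.
So 3 is already optimal.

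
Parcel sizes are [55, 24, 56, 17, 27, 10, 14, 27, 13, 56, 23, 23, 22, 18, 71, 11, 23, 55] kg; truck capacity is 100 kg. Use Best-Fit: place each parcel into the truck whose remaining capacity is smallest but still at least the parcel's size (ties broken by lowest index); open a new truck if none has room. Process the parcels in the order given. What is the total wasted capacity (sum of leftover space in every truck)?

55

Put 55 kg in truck 1; 45 kg remain.
Put 24 kg in truck 1; 21 kg remain.
Put 56 kg in truck 2; 44 kg remain.
Put 17 kg in truck 1; 4 kg remain.
Put 27 kg in truck 2; 17 kg remain.
Put 10 kg in truck 2; 7 kg remain.
Put 14 kg in truck 3; 86 kg remain.
Put 27 kg in truck 3; 59 kg remain.
Put 13 kg in truck 3; 46 kg remain.
Put 56 kg in truck 4; 44 kg remain.
Put 23 kg in truck 4; 21 kg remain.
Put 23 kg in truck 3; 23 kg remain.
Put 22 kg in truck 3; 1 kg remain.
Put 18 kg in truck 4; 3 kg remain.
Put 71 kg in truck 5; 29 kg remain.
Put 11 kg in truck 5; 18 kg remain.
Put 23 kg in truck 6; 77 kg remain.
Put 55 kg in truck 6; 22 kg remain.
6 trucks × 100 kg = 600 kg; used 545 kg; unused 55 kg.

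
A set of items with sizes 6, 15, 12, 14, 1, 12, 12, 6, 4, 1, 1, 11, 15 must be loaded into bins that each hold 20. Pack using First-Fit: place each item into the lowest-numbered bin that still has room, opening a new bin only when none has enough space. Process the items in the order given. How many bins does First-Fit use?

6 → bin 1 (remaining 14)
15 → bin 2 (remaining 5)
12 → bin 1 (remaining 2)
14 → bin 3 (remaining 6)
1 → bin 1 (remaining 1)
12 → bin 4 (remaining 8)
12 → bin 5 (remaining 8)
6 → bin 3 (remaining 0)
4 → bin 2 (remaining 1)
1 → bin 1 (remaining 0)
1 → bin 2 (remaining 0)
11 → bin 6 (remaining 9)
15 → bin 7 (remaining 5)

7 bins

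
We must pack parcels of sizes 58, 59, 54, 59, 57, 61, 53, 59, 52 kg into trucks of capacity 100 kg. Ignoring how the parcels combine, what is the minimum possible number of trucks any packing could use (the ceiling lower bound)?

6

Total size = 58 + 59 + 54 + 59 + 57 + 61 + 53 + 59 + 52 = 512 kg.
⌈512 / 100⌉ = 6.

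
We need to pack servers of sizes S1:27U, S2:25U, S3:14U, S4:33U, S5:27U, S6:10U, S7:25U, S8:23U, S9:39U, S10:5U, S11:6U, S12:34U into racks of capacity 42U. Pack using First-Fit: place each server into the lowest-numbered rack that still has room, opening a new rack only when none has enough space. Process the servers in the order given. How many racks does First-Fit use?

8 racks

Put S1 (27U) in rack 1; 15U remain.
Put S2 (25U) in rack 2; 17U remain.
Put S3 (14U) in rack 1; 1U remain.
Put S4 (33U) in rack 3; 9U remain.
Put S5 (27U) in rack 4; 15U remain.
Put S6 (10U) in rack 2; 7U remain.
Put S7 (25U) in rack 5; 17U remain.
Put S8 (23U) in rack 6; 19U remain.
Put S9 (39U) in rack 7; 3U remain.
Put S10 (5U) in rack 2; 2U remain.
Put S11 (6U) in rack 3; 3U remain.
Put S12 (34U) in rack 8; 8U remain.
Final racks: [27,14] [25,10,5] [33,6] [27] [25] [23] [39] [34].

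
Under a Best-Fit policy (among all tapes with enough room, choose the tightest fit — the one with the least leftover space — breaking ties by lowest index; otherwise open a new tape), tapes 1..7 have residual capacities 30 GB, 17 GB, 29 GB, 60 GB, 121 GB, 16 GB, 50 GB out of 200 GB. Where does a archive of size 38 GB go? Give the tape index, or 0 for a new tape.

7

Tapes with room: tape 4 (60 GB), tape 5 (121 GB), tape 7 (50 GB).
Tightest fit is tape 7 with 50 GB free.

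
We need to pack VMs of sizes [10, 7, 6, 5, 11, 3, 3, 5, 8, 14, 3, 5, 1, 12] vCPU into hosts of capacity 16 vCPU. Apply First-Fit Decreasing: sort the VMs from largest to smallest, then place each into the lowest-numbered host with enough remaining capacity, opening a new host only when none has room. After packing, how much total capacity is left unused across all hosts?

3

Sorted descending: 14, 12, 11, 10, 8, 7, 6, 5, 5, 5, 3, 3, 3, 1.
host 1: place 14 vCPU, 2 vCPU left
host 2: place 12 vCPU, 4 vCPU left
host 3: place 11 vCPU, 5 vCPU left
host 4: place 10 vCPU, 6 vCPU left
host 5: place 8 vCPU, 8 vCPU left
host 5: place 7 vCPU, 1 vCPU left
host 4: place 6 vCPU, 0 vCPU left
host 3: place 5 vCPU, 0 vCPU left
host 6: place 5 vCPU, 11 vCPU left
host 6: place 5 vCPU, 6 vCPU left
host 2: place 3 vCPU, 1 vCPU left
host 6: place 3 vCPU, 3 vCPU left
host 6: place 3 vCPU, 0 vCPU left
host 1: place 1 vCPU, 1 vCPU left
6 hosts × 16 vCPU = 96 vCPU; used 93 vCPU; unused 3 vCPU.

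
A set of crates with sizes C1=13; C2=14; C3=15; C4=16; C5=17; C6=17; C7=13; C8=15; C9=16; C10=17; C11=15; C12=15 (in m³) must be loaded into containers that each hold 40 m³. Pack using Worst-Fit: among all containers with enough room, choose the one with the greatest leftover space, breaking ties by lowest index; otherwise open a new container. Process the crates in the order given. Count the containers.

container 1: place C1 (13 m³), 27 m³ left
container 1: place C2 (14 m³), 13 m³ left
container 2: place C3 (15 m³), 25 m³ left
container 2: place C4 (16 m³), 9 m³ left
container 3: place C5 (17 m³), 23 m³ left
container 3: place C6 (17 m³), 6 m³ left
container 1: place C7 (13 m³), 0 m³ left
container 4: place C8 (15 m³), 25 m³ left
container 4: place C9 (16 m³), 9 m³ left
container 5: place C10 (17 m³), 23 m³ left
container 5: place C11 (15 m³), 8 m³ left
container 6: place C12 (15 m³), 25 m³ left
Final containers: [13,14,13] [15,16] [17,17] [15,16] [17,15] [15].

6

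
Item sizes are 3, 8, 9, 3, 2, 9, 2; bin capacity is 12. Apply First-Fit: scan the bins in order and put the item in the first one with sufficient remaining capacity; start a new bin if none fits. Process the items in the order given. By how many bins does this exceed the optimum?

First-Fit: [3,8] [9,3] [2,9] [2] → 4 bins.
Total size 36; any packing needs at least ⌈36/12⌉ = 3 bins.
An optimal packing achieves that bound: [9,3] [9,3] [8,2,2] → 3 bins.
Excess: 4 − 3 = 1.

1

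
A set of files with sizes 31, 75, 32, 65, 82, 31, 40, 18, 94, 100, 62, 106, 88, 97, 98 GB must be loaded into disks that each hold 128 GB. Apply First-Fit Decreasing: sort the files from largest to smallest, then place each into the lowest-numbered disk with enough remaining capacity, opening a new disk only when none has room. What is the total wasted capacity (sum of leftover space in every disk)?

133

Sorted descending: 106, 100, 98, 97, 94, 88, 82, 75, 65, 62, 40, 32, 31, 31, 18.
106 GB → disk 1 (remaining 22 GB)
100 GB → disk 2 (remaining 28 GB)
98 GB → disk 3 (remaining 30 GB)
97 GB → disk 4 (remaining 31 GB)
94 GB → disk 5 (remaining 34 GB)
88 GB → disk 6 (remaining 40 GB)
82 GB → disk 7 (remaining 46 GB)
75 GB → disk 8 (remaining 53 GB)
65 GB → disk 9 (remaining 63 GB)
62 GB → disk 9 (remaining 1 GB)
40 GB → disk 6 (remaining 0 GB)
32 GB → disk 5 (remaining 2 GB)
31 GB → disk 4 (remaining 0 GB)
31 GB → disk 7 (remaining 15 GB)
18 GB → disk 1 (remaining 4 GB)
9 disks × 128 GB = 1152 GB; used 1019 GB; unused 133 GB.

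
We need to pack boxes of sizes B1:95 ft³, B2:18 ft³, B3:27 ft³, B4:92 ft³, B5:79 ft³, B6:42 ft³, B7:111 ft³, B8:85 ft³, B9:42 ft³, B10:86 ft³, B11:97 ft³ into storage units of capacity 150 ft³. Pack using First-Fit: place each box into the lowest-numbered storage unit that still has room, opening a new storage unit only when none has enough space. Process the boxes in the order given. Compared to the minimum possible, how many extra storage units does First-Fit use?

0

First-Fit: [95,18,27] [92,42] [79,42] [111] [85] [86] [97] → 7 storage units.
7 boxes exceed 75 ft³ (half the capacity), and no two of those can share a storage unit, so at least 7 storage units are needed.
So 7 is already optimal.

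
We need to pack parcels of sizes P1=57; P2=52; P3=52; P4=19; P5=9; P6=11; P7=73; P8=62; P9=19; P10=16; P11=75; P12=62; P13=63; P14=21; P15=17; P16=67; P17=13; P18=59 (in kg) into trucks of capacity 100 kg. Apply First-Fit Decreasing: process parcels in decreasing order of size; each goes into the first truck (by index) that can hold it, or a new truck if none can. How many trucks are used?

10

Sorted descending: 75, 73, 67, 63, 62, 62, 59, 57, 52, 52, 21, 19, 19, 17, 16, 13, 11, 9.
Put 75 kg in truck 1; 25 kg remain.
Put 73 kg in truck 2; 27 kg remain.
Put 67 kg in truck 3; 33 kg remain.
Put 63 kg in truck 4; 37 kg remain.
Put 62 kg in truck 5; 38 kg remain.
Put 62 kg in truck 6; 38 kg remain.
Put 59 kg in truck 7; 41 kg remain.
Put 57 kg in truck 8; 43 kg remain.
Put 52 kg in truck 9; 48 kg remain.
Put 52 kg in truck 10; 48 kg remain.
Put 21 kg in truck 1; 4 kg remain.
Put 19 kg in truck 2; 8 kg remain.
Put 19 kg in truck 3; 14 kg remain.
Put 17 kg in truck 4; 20 kg remain.
Put 16 kg in truck 4; 4 kg remain.
Put 13 kg in truck 3; 1 kg remain.
Put 11 kg in truck 5; 27 kg remain.
Put 9 kg in truck 5; 18 kg remain.
Final trucks: [75,21] [73,19] [67,19,13] [63,17,16] [62,11,9] [62] [59] [57] [52] [52].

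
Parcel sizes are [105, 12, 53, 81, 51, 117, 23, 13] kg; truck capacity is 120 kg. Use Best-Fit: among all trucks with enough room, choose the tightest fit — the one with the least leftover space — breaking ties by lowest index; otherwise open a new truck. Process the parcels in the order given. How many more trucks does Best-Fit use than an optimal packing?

Best-Fit: [105,12] [53,51,13] [81,23] [117] → 4 trucks.
Total size 455 kg; any packing needs at least ⌈455/120⌉ = 4 trucks.
So 4 is already optimal.

0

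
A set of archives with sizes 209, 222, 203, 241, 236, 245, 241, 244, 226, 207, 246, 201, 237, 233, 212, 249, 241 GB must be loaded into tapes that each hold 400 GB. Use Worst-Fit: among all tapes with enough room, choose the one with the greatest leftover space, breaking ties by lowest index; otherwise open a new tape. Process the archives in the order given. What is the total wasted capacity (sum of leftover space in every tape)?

2907

Put 209 GB in tape 1; 191 GB remain.
Put 222 GB in tape 2; 178 GB remain.
Put 203 GB in tape 3; 197 GB remain.
Put 241 GB in tape 4; 159 GB remain.
Put 236 GB in tape 5; 164 GB remain.
Put 245 GB in tape 6; 155 GB remain.
Put 241 GB in tape 7; 159 GB remain.
Put 244 GB in tape 8; 156 GB remain.
Put 226 GB in tape 9; 174 GB remain.
Put 207 GB in tape 10; 193 GB remain.
Put 246 GB in tape 11; 154 GB remain.
Put 201 GB in tape 12; 199 GB remain.
Put 237 GB in tape 13; 163 GB remain.
Put 233 GB in tape 14; 167 GB remain.
Put 212 GB in tape 15; 188 GB remain.
Put 249 GB in tape 16; 151 GB remain.
Put 241 GB in tape 17; 159 GB remain.
17 tapes × 400 GB = 6800 GB; used 3893 GB; unused 2907 GB.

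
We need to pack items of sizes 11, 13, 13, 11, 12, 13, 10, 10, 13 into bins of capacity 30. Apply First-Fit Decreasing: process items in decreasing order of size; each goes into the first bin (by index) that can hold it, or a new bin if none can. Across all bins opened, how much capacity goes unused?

Sorted descending: 13, 13, 13, 13, 12, 11, 11, 10, 10.
Put 13 in bin 1; 17 remain.
Put 13 in bin 1; 4 remain.
Put 13 in bin 2; 17 remain.
Put 13 in bin 2; 4 remain.
Put 12 in bin 3; 18 remain.
Put 11 in bin 3; 7 remain.
Put 11 in bin 4; 19 remain.
Put 10 in bin 4; 9 remain.
Put 10 in bin 5; 20 remain.
5 bins × 30 = 150; used 106; unused 44.

44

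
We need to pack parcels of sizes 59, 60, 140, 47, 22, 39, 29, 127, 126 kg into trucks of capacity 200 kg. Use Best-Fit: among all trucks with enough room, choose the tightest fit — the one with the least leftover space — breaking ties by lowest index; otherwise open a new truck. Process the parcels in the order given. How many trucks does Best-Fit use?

Put 59 kg in truck 1; 141 kg remain.
Put 60 kg in truck 1; 81 kg remain.
Put 140 kg in truck 2; 60 kg remain.
Put 47 kg in truck 2; 13 kg remain.
Put 22 kg in truck 1; 59 kg remain.
Put 39 kg in truck 1; 20 kg remain.
Put 29 kg in truck 3; 171 kg remain.
Put 127 kg in truck 3; 44 kg remain.
Put 126 kg in truck 4; 74 kg remain.
Final trucks: [59,60,22,39] [140,47] [29,127] [126].

4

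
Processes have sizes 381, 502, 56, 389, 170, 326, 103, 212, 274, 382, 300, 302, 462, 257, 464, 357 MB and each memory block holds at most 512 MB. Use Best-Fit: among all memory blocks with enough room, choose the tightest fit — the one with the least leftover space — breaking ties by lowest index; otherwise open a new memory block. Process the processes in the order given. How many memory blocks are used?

12

memory block 1: place 381 MB, 131 MB left
memory block 2: place 502 MB, 10 MB left
memory block 1: place 56 MB, 75 MB left
memory block 3: place 389 MB, 123 MB left
memory block 4: place 170 MB, 342 MB left
memory block 4: place 326 MB, 16 MB left
memory block 3: place 103 MB, 20 MB left
memory block 5: place 212 MB, 300 MB left
memory block 5: place 274 MB, 26 MB left
memory block 6: place 382 MB, 130 MB left
memory block 7: place 300 MB, 212 MB left
memory block 8: place 302 MB, 210 MB left
memory block 9: place 462 MB, 50 MB left
memory block 10: place 257 MB, 255 MB left
memory block 11: place 464 MB, 48 MB left
memory block 12: place 357 MB, 155 MB left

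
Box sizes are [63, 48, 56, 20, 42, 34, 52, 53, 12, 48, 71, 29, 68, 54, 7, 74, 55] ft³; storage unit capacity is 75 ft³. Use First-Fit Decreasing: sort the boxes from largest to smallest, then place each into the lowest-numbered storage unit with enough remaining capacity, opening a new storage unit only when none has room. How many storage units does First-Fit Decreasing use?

Sorted descending: 74, 71, 68, 63, 56, 55, 54, 53, 52, 48, 48, 42, 34, 29, 20, 12, 7.
74 ft³ → storage unit 1 (remaining 1 ft³)
71 ft³ → storage unit 2 (remaining 4 ft³)
68 ft³ → storage unit 3 (remaining 7 ft³)
63 ft³ → storage unit 4 (remaining 12 ft³)
56 ft³ → storage unit 5 (remaining 19 ft³)
55 ft³ → storage unit 6 (remaining 20 ft³)
54 ft³ → storage unit 7 (remaining 21 ft³)
53 ft³ → storage unit 8 (remaining 22 ft³)
52 ft³ → storage unit 9 (remaining 23 ft³)
48 ft³ → storage unit 10 (remaining 27 ft³)
48 ft³ → storage unit 11 (remaining 27 ft³)
42 ft³ → storage unit 12 (remaining 33 ft³)
34 ft³ → storage unit 13 (remaining 41 ft³)
29 ft³ → storage unit 12 (remaining 4 ft³)
20 ft³ → storage unit 6 (remaining 0 ft³)
12 ft³ → storage unit 4 (remaining 0 ft³)
7 ft³ → storage unit 3 (remaining 0 ft³)

13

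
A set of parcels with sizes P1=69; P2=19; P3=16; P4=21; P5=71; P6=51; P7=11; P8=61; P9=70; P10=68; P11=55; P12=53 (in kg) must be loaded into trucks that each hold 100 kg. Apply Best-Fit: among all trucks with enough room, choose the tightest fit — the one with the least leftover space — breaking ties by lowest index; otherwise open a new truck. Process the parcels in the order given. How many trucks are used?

P1 (69 kg) → truck 1 (remaining 31 kg)
P2 (19 kg) → truck 1 (remaining 12 kg)
P3 (16 kg) → truck 2 (remaining 84 kg)
P4 (21 kg) → truck 2 (remaining 63 kg)
P5 (71 kg) → truck 3 (remaining 29 kg)
P6 (51 kg) → truck 2 (remaining 12 kg)
P7 (11 kg) → truck 1 (remaining 1 kg)
P8 (61 kg) → truck 4 (remaining 39 kg)
P9 (70 kg) → truck 5 (remaining 30 kg)
P10 (68 kg) → truck 6 (remaining 32 kg)
P11 (55 kg) → truck 7 (remaining 45 kg)
P12 (53 kg) → truck 8 (remaining 47 kg)

8 trucks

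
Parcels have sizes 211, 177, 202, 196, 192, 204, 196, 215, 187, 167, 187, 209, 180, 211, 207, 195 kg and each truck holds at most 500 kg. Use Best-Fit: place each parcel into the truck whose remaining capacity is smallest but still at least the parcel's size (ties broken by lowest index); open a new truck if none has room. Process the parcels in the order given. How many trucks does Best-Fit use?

211 kg → truck 1 (remaining 289 kg)
177 kg → truck 1 (remaining 112 kg)
202 kg → truck 2 (remaining 298 kg)
196 kg → truck 2 (remaining 102 kg)
192 kg → truck 3 (remaining 308 kg)
204 kg → truck 3 (remaining 104 kg)
196 kg → truck 4 (remaining 304 kg)
215 kg → truck 4 (remaining 89 kg)
187 kg → truck 5 (remaining 313 kg)
167 kg → truck 5 (remaining 146 kg)
187 kg → truck 6 (remaining 313 kg)
209 kg → truck 6 (remaining 104 kg)
180 kg → truck 7 (remaining 320 kg)
211 kg → truck 7 (remaining 109 kg)
207 kg → truck 8 (remaining 293 kg)
195 kg → truck 8 (remaining 98 kg)

8 trucks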